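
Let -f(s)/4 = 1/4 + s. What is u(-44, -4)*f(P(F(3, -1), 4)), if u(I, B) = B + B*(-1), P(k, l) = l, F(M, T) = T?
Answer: 0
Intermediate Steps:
u(I, B) = 0 (u(I, B) = B - B = 0)
f(s) = -1 - 4*s (f(s) = -4*(1/4 + s) = -4*(¼ + s) = -1 - 4*s)
u(-44, -4)*f(P(F(3, -1), 4)) = 0*(-1 - 4*4) = 0*(-1 - 16) = 0*(-17) = 0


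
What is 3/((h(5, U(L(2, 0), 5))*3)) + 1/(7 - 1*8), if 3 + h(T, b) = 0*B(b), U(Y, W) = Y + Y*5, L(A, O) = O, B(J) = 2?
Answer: -4/3 ≈ -1.3333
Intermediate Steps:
U(Y, W) = 6*Y (U(Y, W) = Y + 5*Y = 6*Y)
h(T, b) = -3 (h(T, b) = -3 + 0*2 = -3 + 0 = -3)
3/((h(5, U(L(2, 0), 5))*3)) + 1/(7 - 1*8) = 3/((-3*3)) + 1/(7 - 1*8) = 3/(-9) + 1/(7 - 8) = 3*(-⅑) + 1/(-1) = -⅓ - 1 = -4/3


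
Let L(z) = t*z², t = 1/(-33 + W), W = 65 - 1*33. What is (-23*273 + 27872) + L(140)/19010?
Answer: 41046333/1901 ≈ 21592.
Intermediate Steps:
W = 32 (W = 65 - 33 = 32)
t = -1 (t = 1/(-33 + 32) = 1/(-1) = -1)
L(z) = -z²
(-23*273 + 27872) + L(140)/19010 = (-23*273 + 27872) - 1*140²/19010 = (-6279 + 27872) - 1*19600*(1/19010) = 21593 - 19600*1/19010 = 21593 - 1960/1901 = 41046333/1901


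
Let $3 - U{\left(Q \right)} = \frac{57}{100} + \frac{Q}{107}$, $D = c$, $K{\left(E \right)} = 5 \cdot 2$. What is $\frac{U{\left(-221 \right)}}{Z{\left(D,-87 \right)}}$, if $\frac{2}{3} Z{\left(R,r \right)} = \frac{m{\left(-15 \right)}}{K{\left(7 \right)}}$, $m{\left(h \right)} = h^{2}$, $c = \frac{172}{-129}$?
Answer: $\frac{48101}{361125} \approx 0.1332$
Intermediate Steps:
$K{\left(E \right)} = 10$
$c = - \frac{4}{3}$ ($c = 172 \left(- \frac{1}{129}\right) = - \frac{4}{3} \approx -1.3333$)
$D = - \frac{4}{3} \approx -1.3333$
$U{\left(Q \right)} = \frac{243}{100} - \frac{Q}{107}$ ($U{\left(Q \right)} = 3 - \left(\frac{57}{100} + \frac{Q}{107}\right) = \frac{243}{100} - \frac{Q}{107}$)
$Z{\left(R,r \right)} = \frac{135}{4}$ ($Z{\left(R,r \right)} = \frac{3 \frac{\left(-15\right)^{2}}{10}}{2} = \frac{3 \cdot 225 \cdot \frac{1}{10}}{2} = \frac{3}{2} \cdot \frac{45}{2} = \frac{135}{4}$)
$\frac{U{\left(-221 \right)}}{Z{\left(D,-87 \right)}} = \frac{\frac{243}{100} - - \frac{221}{107}}{\frac{135}{4}} = \left(\frac{243}{100} + \frac{221}{107}\right) \frac{4}{135} = \frac{48101}{10700} \cdot \frac{4}{135} = \frac{48101}{361125}$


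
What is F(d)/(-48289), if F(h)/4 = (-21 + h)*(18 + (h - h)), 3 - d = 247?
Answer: 19080/48289 ≈ 0.39512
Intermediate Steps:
d = -244 (d = 3 - 1*247 = 3 - 247 = -244)
F(h) = -1512 + 72*h (F(h) = 4*((-21 + h)*(18 + (h - h))) = 4*((-21 + h)*(18 + 0)) = 4*((-21 + h)*18) = 4*(-378 + 18*h) = -1512 + 72*h)
F(d)/(-48289) = (-1512 + 72*(-244))/(-48289) = (-1512 - 17568)*(-1/48289) = -19080*(-1/48289) = 19080/48289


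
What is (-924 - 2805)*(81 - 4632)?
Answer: 16970679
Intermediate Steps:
(-924 - 2805)*(81 - 4632) = -3729*(-4551) = 16970679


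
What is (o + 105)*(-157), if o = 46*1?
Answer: -23707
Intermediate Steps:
o = 46
(o + 105)*(-157) = (46 + 105)*(-157) = 151*(-157) = -23707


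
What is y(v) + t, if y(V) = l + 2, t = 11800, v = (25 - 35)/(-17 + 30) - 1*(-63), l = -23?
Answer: 11779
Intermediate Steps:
v = 809/13 (v = -10/13 + 63 = 809/13 ≈ 62.231)
y(V) = -21 (y(V) = -23 + 2 = -21)
y(v) + t = -21 + 11800 = 11779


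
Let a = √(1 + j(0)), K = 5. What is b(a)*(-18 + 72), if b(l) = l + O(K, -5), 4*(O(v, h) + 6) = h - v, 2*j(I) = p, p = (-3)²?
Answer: -459 + 27*√22 ≈ -332.36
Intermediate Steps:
p = 9
j(I) = 9/2 (j(I) = (½)*9 = 9/2)
O(v, h) = -6 - v/4 + h/4 (O(v, h) = -6 + (h - v)/4 = -6 + (-v/4 + h/4) = -6 - v/4 + h/4)
a = √22/2 (a = √(1 + 9/2) = √(11/2) = √22/2 ≈ 2.3452)
b(l) = -17/2 + l (b(l) = l + (-6 - ¼*5 + (¼)*(-5)) = l + (-6 - 5/4 - 5/4) = l - 17/2 = -17/2 + l)
b(a)*(-18 + 72) = (-17/2 + √22/2)*(-18 + 72) = (-17/2 + √22/2)*54 = -459 + 27*√22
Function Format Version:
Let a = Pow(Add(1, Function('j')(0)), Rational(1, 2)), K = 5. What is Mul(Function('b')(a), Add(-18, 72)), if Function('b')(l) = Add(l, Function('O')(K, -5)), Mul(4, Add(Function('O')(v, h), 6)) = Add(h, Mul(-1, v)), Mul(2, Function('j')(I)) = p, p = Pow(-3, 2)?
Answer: Add(-459, Mul(27, Pow(22, Rational(1, 2)))) ≈ -332.36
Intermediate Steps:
p = 9
Function('j')(I) = Rational(9, 2) (Function('j')(I) = Mul(Rational(1, 2), 9) = Rational(9, 2))
Function('O')(v, h) = Add(-6, Mul(Rational(-1, 4), v), Mul(Rational(1, 4), h)) (Function('O')(v, h) = Add(-6, Mul(Rational(1, 4), Add(h, Mul(-1, v)))) = Add(-6, Add(Mul(Rational(-1, 4), v), Mul(Rational(1, 4), h))) = Add(-6, Mul(Rational(-1, 4), v), Mul(Rational(1, 4), h)))
a = Mul(Rational(1, 2), Pow(22, Rational(1, 2))) (a = Pow(Add(1, Rational(9, 2)), Rational(1, 2)) = Pow(Rational(11, 2), Rational(1, 2)) = Mul(Rational(1, 2), Pow(22, Rational(1, 2))) ≈ 2.3452)
Function('b')(l) = Add(Rational(-17, 2), l) (Function('b')(l) = Add(l, Add(-6, Mul(Rational(-1, 4), 5), Mul(Rational(1, 4), -5))) = Add(l, Add(-6, Rational(-5, 4), Rational(-5, 4))) = Add(l, Rational(-17, 2)) = Add(Rational(-17, 2), l))
Mul(Function('b')(a), Add(-18, 72)) = Mul(Add(Rational(-17, 2), Mul(Rational(1, 2), Pow(22, Rational(1, 2)))), Add(-18, 72)) = Mul(Add(Rational(-17, 2), Mul(Rational(1, 2), Pow(22, Rational(1, 2)))), 54) = Add(-459, Mul(27, Pow(22, Rational(1, 2))))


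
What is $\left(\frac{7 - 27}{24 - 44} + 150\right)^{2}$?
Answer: $22801$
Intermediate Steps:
$\left(\frac{7 - 27}{24 - 44} + 150\right)^{2} = \left(- \frac{20}{-20} + 150\right)^{2} = \left(\left(-20\right) \left(- \frac{1}{20}\right) + 150\right)^{2} = \left(1 + 150\right)^{2} = 151^{2} = 22801$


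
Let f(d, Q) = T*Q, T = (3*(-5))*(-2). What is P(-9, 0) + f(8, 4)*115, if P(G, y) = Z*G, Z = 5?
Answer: 13755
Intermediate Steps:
P(G, y) = 5*G
T = 30 (T = -15*(-2) = 30)
f(d, Q) = 30*Q
P(-9, 0) + f(8, 4)*115 = 5*(-9) + (30*4)*115 = -45 + 120*115 = -45 + 13800 = 13755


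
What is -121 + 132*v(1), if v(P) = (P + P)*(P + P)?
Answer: 407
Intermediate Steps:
v(P) = 4*P**2 (v(P) = (2*P)*(2*P) = 4*P**2)
-121 + 132*v(1) = -121 + 132*(4*1**2) = -121 + 132*(4*1) = -121 + 132*4 = -121 + 528 = 407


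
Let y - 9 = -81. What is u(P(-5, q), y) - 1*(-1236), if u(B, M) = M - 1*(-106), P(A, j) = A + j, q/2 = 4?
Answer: 1270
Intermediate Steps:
q = 8 (q = 2*4 = 8)
y = -72 (y = 9 - 81 = -72)
u(B, M) = 106 + M (u(B, M) = M + 106 = 106 + M)
u(P(-5, q), y) - 1*(-1236) = (106 - 72) - 1*(-1236) = 34 + 1236 = 1270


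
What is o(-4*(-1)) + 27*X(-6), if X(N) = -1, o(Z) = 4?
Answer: -23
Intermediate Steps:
o(-4*(-1)) + 27*X(-6) = 4 + 27*(-1) = 4 - 27 = -23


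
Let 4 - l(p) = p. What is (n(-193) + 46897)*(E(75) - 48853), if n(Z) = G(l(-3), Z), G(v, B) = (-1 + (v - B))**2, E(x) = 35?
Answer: -4222659364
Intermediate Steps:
l(p) = 4 - p
G(v, B) = (-1 + v - B)**2
n(Z) = (-6 + Z)**2 (n(Z) = (1 + Z - (4 - 1*(-3)))**2 = (1 + Z - (4 + 3))**2 = (1 + Z - 1*7)**2 = (1 + Z - 7)**2 = (-6 + Z)**2)
(n(-193) + 46897)*(E(75) - 48853) = ((-6 - 193)**2 + 46897)*(35 - 48853) = ((-199)**2 + 46897)*(-48818) = (39601 + 46897)*(-48818) = 86498*(-48818) = -4222659364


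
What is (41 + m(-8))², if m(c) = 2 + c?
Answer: 1225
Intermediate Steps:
(41 + m(-8))² = (41 + (2 - 8))² = (41 - 6)² = 35² = 1225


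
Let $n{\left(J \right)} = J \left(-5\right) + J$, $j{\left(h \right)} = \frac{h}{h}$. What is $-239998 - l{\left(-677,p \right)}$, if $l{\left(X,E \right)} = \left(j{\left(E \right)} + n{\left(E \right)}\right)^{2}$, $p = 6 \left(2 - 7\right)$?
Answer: $-254639$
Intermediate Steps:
$j{\left(h \right)} = 1$
$p = -30$ ($p = 6 \left(-5\right) = -30$)
$n{\left(J \right)} = - 4 J$ ($n{\left(J \right)} = - 5 J + J = - 4 J$)
$l{\left(X,E \right)} = \left(1 - 4 E\right)^{2}$
$-239998 - l{\left(-677,p \right)} = -239998 - \left(-1 + 4 \left(-30\right)\right)^{2} = -239998 - \left(-1 - 120\right)^{2} = -239998 - \left(-121\right)^{2} = -239998 - 14641 = -254639$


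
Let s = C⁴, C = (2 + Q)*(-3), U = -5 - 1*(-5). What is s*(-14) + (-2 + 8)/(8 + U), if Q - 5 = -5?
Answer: -72573/4 ≈ -18143.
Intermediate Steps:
Q = 0 (Q = 5 - 5 = 0)
U = 0 (U = -5 + 5 = 0)
C = -6 (C = (2 + 0)*(-3) = 2*(-3) = -6)
s = 1296 (s = (-6)⁴ = 1296)
s*(-14) + (-2 + 8)/(8 + U) = 1296*(-14) + (-2 + 8)/(8 + 0) = -18144 + 6/8 = -18144 + 6*(⅛) = -18144 + ¾ = -72573/4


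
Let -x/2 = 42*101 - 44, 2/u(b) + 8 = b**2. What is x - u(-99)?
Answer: -82222030/9793 ≈ -8396.0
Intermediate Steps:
u(b) = 2/(-8 + b**2)
x = -8396 (x = -2*(42*101 - 44) = -2*(4242 - 44) = -2*4198 = -8396)
x - u(-99) = -8396 - 2/(-8 + (-99)**2) = -8396 - 2/(-8 + 9801) = -8396 - 2/9793 = -82222030/9793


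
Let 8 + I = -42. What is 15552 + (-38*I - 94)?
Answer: 17358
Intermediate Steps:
I = -50 (I = -8 - 42 = -50)
15552 + (-38*I - 94) = 15552 + (-38*(-50) - 94) = 15552 + (1900 - 94) = 15552 + 1806 = 17358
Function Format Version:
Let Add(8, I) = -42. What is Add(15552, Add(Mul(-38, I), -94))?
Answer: 17358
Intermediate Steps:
I = -50 (I = Add(-8, -42) = -50)
Add(15552, Add(Mul(-38, I), -94)) = Add(15552, Add(Mul(-38, -50), -94)) = Add(15552, Add(1900, -94)) = Add(15552, 1806) = 17358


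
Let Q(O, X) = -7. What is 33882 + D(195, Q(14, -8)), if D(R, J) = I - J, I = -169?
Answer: 33720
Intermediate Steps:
D(R, J) = -169 - J
33882 + D(195, Q(14, -8)) = 33882 + (-169 - 1*(-7)) = 33882 + (-169 + 7) = 33882 - 162 = 33720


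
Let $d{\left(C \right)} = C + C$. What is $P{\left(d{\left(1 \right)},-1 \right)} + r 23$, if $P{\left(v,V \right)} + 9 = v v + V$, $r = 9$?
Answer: $201$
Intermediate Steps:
$d{\left(C \right)} = 2 C$
$P{\left(v,V \right)} = -9 + V + v^{2}$ ($P{\left(v,V \right)} = -9 + \left(v v + V\right) = -9 + \left(v^{2} + V\right) = -9 + \left(V + v^{2}\right) = -9 + V + v^{2}$)
$P{\left(d{\left(1 \right)},-1 \right)} + r 23 = \left(-9 - 1 + \left(2 \cdot 1\right)^{2}\right) + 9 \cdot 23 = \left(-9 - 1 + 2^{2}\right) + 207 = \left(-9 - 1 + 4\right) + 207 = -6 + 207 = 201$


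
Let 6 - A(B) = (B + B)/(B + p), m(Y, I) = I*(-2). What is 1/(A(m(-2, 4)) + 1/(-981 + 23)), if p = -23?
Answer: 29698/162829 ≈ 0.18239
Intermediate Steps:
m(Y, I) = -2*I
A(B) = 6 - 2*B/(-23 + B) (A(B) = 6 - (B + B)/(B - 23) = 6 - 2*B/(-23 + B))
1/(A(m(-2, 4)) + 1/(-981 + 23)) = 1/(2*(-69 + 2*(-2*4))/(-23 - 2*4) + 1/(-981 + 23)) = 1/(2*(-69 + 2*(-8))/(-23 - 8) + 1/(-958)) = 1/(2*(-69 - 16)/(-31) - 1/958) = 1/(2*(-1/31)*(-85) - 1/958) = 1/(170/31 - 1/958) = 1/(162829/29698) = 29698/162829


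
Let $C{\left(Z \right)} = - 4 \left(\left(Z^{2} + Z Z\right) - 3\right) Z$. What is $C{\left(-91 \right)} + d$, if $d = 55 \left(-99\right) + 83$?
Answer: $6022114$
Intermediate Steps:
$d = -5362$ ($d = -5445 + 83 = -5362$)
$C{\left(Z \right)} = Z \left(12 - 8 Z^{2}\right)$ ($C{\left(Z \right)} = - 4 \left(\left(Z^{2} + Z^{2}\right) - 3\right) Z = - 4 \left(2 Z^{2} - 3\right) Z = - 4 \left(-3 + 2 Z^{2}\right) Z = \left(12 - 8 Z^{2}\right) Z = Z \left(12 - 8 Z^{2}\right)$)
$C{\left(-91 \right)} + d = \left(- 8 \left(-91\right)^{3} + 12 \left(-91\right)\right) - 5362 = \left(\left(-8\right) \left(-753571\right) - 1092\right) - 5362 = \left(6028568 - 1092\right) - 5362 = 6027476 - 5362 = 6022114$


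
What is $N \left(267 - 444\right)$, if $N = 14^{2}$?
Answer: $-34692$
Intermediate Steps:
$N = 196$
$N \left(267 - 444\right) = 196 \left(267 - 444\right) = 196 \left(-177\right) = -34692$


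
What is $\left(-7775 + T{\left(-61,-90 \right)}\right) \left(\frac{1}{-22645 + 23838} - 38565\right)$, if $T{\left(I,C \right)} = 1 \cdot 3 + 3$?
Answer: $\frac{357436493836}{1193} \approx 2.9961 \cdot 10^{8}$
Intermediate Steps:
$T{\left(I,C \right)} = 6$ ($T{\left(I,C \right)} = 3 + 3 = 6$)
$\left(-7775 + T{\left(-61,-90 \right)}\right) \left(\frac{1}{-22645 + 23838} - 38565\right) = \left(-7775 + 6\right) \left(\frac{1}{-22645 + 23838} - 38565\right) = - 7769 \left(\frac{1}{1193} - 38565\right) = \left(-7769\right) \left(- \frac{46008044}{1193}\right) = \frac{357436493836}{1193}$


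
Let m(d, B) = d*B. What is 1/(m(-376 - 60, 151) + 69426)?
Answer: 1/3590 ≈ 0.00027855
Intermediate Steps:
m(d, B) = B*d
1/(m(-376 - 60, 151) + 69426) = 1/(151*(-376 - 60) + 69426) = 1/(151*(-436) + 69426) = 1/(-65836 + 69426) = 1/3590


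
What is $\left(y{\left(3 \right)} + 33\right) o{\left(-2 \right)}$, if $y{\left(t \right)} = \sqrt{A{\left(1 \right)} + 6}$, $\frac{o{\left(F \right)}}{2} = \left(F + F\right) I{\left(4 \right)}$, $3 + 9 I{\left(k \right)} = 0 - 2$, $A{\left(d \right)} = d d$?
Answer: $\frac{440}{3} + \frac{40 \sqrt{7}}{9} \approx 158.43$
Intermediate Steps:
$A{\left(d \right)} = d^{2}$
$I{\left(k \right)} = - \frac{5}{9}$ ($I{\left(k \right)} = - \frac{1}{3} + \frac{0 - 2}{9} = - \frac{1}{3} + \frac{1}{9} \left(-2\right) = - \frac{1}{3} - \frac{2}{9} = - \frac{5}{9}$)
$o{\left(F \right)} = - \frac{20 F}{9}$ ($o{\left(F \right)} = 2 \left(F + F\right) \left(- \frac{5}{9}\right) = 2 \cdot 2 F \left(- \frac{5}{9}\right) = 2 \left(- \frac{10 F}{9}\right) = - \frac{20 F}{9}$)
$y{\left(t \right)} = \sqrt{7}$ ($y{\left(t \right)} = \sqrt{1^{2} + 6} = \sqrt{1 + 6} = \sqrt{7}$)
$\left(y{\left(3 \right)} + 33\right) o{\left(-2 \right)} = \left(\sqrt{7} + 33\right) \left(\left(- \frac{20}{9}\right) \left(-2\right)\right) = \left(33 + \sqrt{7}\right) \frac{40}{9} = \frac{440}{3} + \frac{40 \sqrt{7}}{9}$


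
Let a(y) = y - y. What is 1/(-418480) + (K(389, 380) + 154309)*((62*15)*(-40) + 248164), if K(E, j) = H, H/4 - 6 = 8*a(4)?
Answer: 13625167710381759/418480 ≈ 3.2559e+10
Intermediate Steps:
a(y) = 0
H = 24 (H = 24 + 4*(8*0) = 24 + 4*0 = 24 + 0 = 24)
K(E, j) = 24
1/(-418480) + (K(389, 380) + 154309)*((62*15)*(-40) + 248164) = 1/(-418480) + (24 + 154309)*((62*15)*(-40) + 248164) = -1/418480 + 154333*(930*(-40) + 248164) = -1/418480 + 154333*(-37200 + 248164) = -1/418480 + 154333*210964 = -1/418480 + 32558707012 = 13625167710381759/418480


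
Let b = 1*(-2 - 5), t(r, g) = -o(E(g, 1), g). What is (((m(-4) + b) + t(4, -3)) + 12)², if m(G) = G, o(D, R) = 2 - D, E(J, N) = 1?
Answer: 0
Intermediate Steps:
t(r, g) = -1 (t(r, g) = -(2 - 1*1) = -(2 - 1) = -1*1 = -1)
b = -7 (b = 1*(-7) = -7)
(((m(-4) + b) + t(4, -3)) + 12)² = (((-4 - 7) - 1) + 12)² = ((-11 - 1) + 12)² = (-12 + 12)² = 0² = 0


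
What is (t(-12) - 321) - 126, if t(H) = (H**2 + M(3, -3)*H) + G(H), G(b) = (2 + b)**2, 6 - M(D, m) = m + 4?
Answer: -263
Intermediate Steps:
M(D, m) = 2 - m (M(D, m) = 6 - (m + 4) = 6 - (4 + m) = 6 + (-4 - m) = 2 - m)
t(H) = H**2 + (2 + H)**2 + 5*H (t(H) = (H**2 + (2 - 1*(-3))*H) + (2 + H)**2 = (H**2 + (2 + 3)*H) + (2 + H)**2 = (H**2 + 5*H) + (2 + H)**2 = H**2 + (2 + H)**2 + 5*H)
(t(-12) - 321) - 126 = ((4 + 2*(-12)**2 + 9*(-12)) - 321) - 126 = ((4 + 2*144 - 108) - 321) - 126 = ((4 + 288 - 108) - 321) - 126 = (184 - 321) - 126 = -137 - 126 = -263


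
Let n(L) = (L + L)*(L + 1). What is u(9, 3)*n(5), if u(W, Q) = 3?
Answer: 180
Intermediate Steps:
n(L) = 2*L*(1 + L) (n(L) = (2*L)*(1 + L) = 2*L*(1 + L))
u(9, 3)*n(5) = 3*(2*5*(1 + 5)) = 3*(2*5*6) = 3*60 = 180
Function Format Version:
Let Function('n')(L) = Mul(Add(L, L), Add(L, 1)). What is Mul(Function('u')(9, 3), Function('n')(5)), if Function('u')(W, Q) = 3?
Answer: 180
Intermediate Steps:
Function('n')(L) = Mul(2, L, Add(1, L)) (Function('n')(L) = Mul(Mul(2, L), Add(1, L)) = Mul(2, L, Add(1, L)))
Mul(Function('u')(9, 3), Function('n')(5)) = Mul(3, Mul(2, 5, Add(1, 5))) = Mul(3, Mul(2, 5, 6)) = Mul(3, 60) = 180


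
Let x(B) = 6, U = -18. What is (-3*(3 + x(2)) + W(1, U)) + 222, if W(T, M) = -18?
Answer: 177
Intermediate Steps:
(-3*(3 + x(2)) + W(1, U)) + 222 = (-3*(3 + 6) - 18) + 222 = (-3*9 - 18) + 222 = (-27 - 18) + 222 = -45 + 222 = 177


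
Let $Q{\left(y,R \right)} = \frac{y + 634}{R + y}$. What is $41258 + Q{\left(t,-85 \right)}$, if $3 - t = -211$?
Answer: $\frac{5323130}{129} \approx 41265.0$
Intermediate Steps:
$t = 214$ ($t = 3 - -211 = 3 + 211 = 214$)
$Q{\left(y,R \right)} = \frac{634 + y}{R + y}$
$41258 + Q{\left(t,-85 \right)} = 41258 + \frac{634 + 214}{-85 + 214} = 41258 + \frac{1}{129} \cdot 848 = 41258 + \frac{848}{129} = \frac{5323130}{129}$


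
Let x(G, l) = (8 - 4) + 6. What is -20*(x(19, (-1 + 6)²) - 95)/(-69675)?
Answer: -68/2787 ≈ -0.024399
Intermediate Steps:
x(G, l) = 10 (x(G, l) = 4 + 6 = 10)
-20*(x(19, (-1 + 6)²) - 95)/(-69675) = -20*(10 - 95)/(-69675) = -20*(-85)*(-1/69675) = 1700*(-1/69675) = -68/2787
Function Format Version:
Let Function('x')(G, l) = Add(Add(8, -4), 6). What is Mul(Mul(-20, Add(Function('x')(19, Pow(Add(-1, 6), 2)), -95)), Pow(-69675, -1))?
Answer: Rational(-68, 2787) ≈ -0.024399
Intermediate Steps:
Function('x')(G, l) = 10 (Function('x')(G, l) = Add(4, 6) = 10)
Mul(Mul(-20, Add(Function('x')(19, Pow(Add(-1, 6), 2)), -95)), Pow(-69675, -1)) = Mul(Mul(-20, Add(10, -95)), Pow(-69675, -1)) = Mul(Mul(-20, -85), Rational(-1, 69675)) = Mul(1700, Rational(-1, 69675)) = Rational(-68, 2787)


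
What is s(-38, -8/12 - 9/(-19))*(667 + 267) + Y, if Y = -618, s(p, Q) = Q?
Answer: -45500/57 ≈ -798.25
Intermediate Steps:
s(-38, -8/12 - 9/(-19))*(667 + 267) + Y = (-8/12 - 9/(-19))*(667 + 267) - 618 = (-8*1/12 - 9*(-1/19))*934 - 618 = (-⅔ + 9/19)*934 - 618 = -11/57*934 - 618 = -10274/57 - 618 = -45500/57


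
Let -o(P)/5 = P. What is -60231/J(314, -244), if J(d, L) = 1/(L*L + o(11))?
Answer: -3582600111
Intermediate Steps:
o(P) = -5*P
J(d, L) = 1/(-55 + L²) (J(d, L) = 1/(L*L - 5*11) = 1/(L² - 55) = 1/(-55 + L²))
-60231/J(314, -244) = -60231/(1/(-55 + (-244)²)) = -60231/(1/(-55 + 59536)) = -60231/(1/59481) = -60231/1/59481 = -60231*59481 = -3582600111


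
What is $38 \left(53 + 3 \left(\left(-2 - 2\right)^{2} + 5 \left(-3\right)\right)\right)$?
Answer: $2128$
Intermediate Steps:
$38 \left(53 + 3 \left(\left(-2 - 2\right)^{2} + 5 \left(-3\right)\right)\right) = 38 \left(53 + 3 \left(\left(-4\right)^{2} - 15\right)\right) = 38 \left(53 + 3 \left(16 - 15\right)\right) = 38 \left(53 + 3 \cdot 1\right) = 38 \left(53 + 3\right) = 38 \cdot 56 = 2128$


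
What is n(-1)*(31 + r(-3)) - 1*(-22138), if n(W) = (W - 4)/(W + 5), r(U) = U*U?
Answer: 22088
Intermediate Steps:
r(U) = U**2
n(W) = (-4 + W)/(5 + W)
n(-1)*(31 + r(-3)) - 1*(-22138) = ((-4 - 1)/(5 - 1))*(31 + (-3)**2) - 1*(-22138) = (-5/4)*(31 + 9) + 22138 = ((1/4)*(-5))*40 + 22138 = -5/4*40 + 22138 = -50 + 22138 = 22088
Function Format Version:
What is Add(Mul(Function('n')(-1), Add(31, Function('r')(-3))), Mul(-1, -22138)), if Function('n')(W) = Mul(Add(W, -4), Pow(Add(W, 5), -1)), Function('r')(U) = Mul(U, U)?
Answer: 22088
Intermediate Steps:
Function('r')(U) = Pow(U, 2)
Function('n')(W) = Mul(Pow(Add(5, W), -1), Add(-4, W)) (Function('n')(W) = Mul(Add(-4, W), Pow(Add(5, W), -1)) = Mul(Pow(Add(5, W), -1), Add(-4, W)))
Add(Mul(Function('n')(-1), Add(31, Function('r')(-3))), Mul(-1, -22138)) = Add(Mul(Mul(Pow(Add(5, -1), -1), Add(-4, -1)), Add(31, Pow(-3, 2))), Mul(-1, -22138)) = Add(Mul(Mul(Pow(4, -1), -5), Add(31, 9)), 22138) = Add(Mul(Mul(Rational(1, 4), -5), 40), 22138) = Add(Mul(Rational(-5, 4), 40), 22138) = Add(-50, 22138) = 22088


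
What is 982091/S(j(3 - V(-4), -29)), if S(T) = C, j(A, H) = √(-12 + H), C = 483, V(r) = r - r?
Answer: 982091/483 ≈ 2033.3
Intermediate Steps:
V(r) = 0
S(T) = 483
982091/S(j(3 - V(-4), -29)) = 982091/483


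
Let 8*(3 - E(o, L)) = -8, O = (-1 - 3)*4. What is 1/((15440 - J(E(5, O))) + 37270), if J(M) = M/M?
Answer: 1/52709 ≈ 1.8972e-5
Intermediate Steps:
O = -16 (O = -4*4 = -16)
E(o, L) = 4 (E(o, L) = 3 - 1/8*(-8) = 3 + 1 = 4)
J(M) = 1
1/((15440 - J(E(5, O))) + 37270) = 1/((15440 - 1*1) + 37270) = 1/((15440 - 1) + 37270) = 1/(15439 + 37270) = 1/52709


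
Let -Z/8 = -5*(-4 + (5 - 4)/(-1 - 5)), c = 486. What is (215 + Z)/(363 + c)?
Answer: 145/2547 ≈ 0.056930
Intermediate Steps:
Z = -500/3 (Z = -(-40)*(-4 + (5 - 4)/(-1 - 5)) = -(-40)*(-4 + 1/(-6)) = -(-40)*(-4 + 1*(-⅙)) = -(-40)*(-4 - ⅙) = -(-40)*(-25)/6 = -8*125/6 = -500/3 ≈ -166.67)
(215 + Z)/(363 + c) = (215 - 500/3)/(363 + 486) = (145/3)/849 = (145/3)*(1/849) = 145/2547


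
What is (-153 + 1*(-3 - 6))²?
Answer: 26244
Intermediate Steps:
(-153 + 1*(-3 - 6))² = (-153 + 1*(-9))² = (-153 - 9)² = (-162)² = 26244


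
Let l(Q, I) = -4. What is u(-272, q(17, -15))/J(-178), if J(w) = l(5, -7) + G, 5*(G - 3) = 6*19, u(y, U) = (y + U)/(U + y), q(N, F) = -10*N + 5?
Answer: 5/109 ≈ 0.045872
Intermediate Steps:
q(N, F) = 5 - 10*N
u(y, U) = 1 (u(y, U) = (U + y)/(U + y) = 1)
G = 129/5 (G = 3 + (6*19)/5 = 3 + (1/5)*114 = 3 + 114/5 = 129/5 ≈ 25.800)
J(w) = 109/5 (J(w) = -4 + 129/5 = 109/5)
u(-272, q(17, -15))/J(-178) = 1/(109/5) = 1*(5/109) = 5/109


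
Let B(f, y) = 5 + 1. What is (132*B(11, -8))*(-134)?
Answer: -106128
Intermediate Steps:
B(f, y) = 6
(132*B(11, -8))*(-134) = (132*6)*(-134) = 792*(-134) = -106128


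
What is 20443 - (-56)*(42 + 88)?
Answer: 27723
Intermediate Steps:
20443 - (-56)*(42 + 88) = 20443 - (-56)*130 = 20443 - 1*(-7280) = 20443 + 7280 = 27723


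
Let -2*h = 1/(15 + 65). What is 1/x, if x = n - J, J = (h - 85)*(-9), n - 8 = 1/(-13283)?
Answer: -2125280/1608956667 ≈ -0.0013209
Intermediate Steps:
n = 106263/13283 (n = 8 + 1/(-13283) = 8 - 1/13283 = 106263/13283 ≈ 7.9999)
h = -1/160 (h = -1/(2*(15 + 65)) = -½/80 = -½*1/80 = -1/160 ≈ -0.0062500)
J = 122409/160 (J = (-1/160 - 85)*(-9) = -13601/160*(-9) = 122409/160 ≈ 765.06)
x = -1608956667/2125280 (x = 106263/13283 - 1*122409/160 = 106263/13283 - 122409/160 = -1608956667/2125280 ≈ -757.06)
1/x = 1/(-1608956667/2125280) = -2125280/1608956667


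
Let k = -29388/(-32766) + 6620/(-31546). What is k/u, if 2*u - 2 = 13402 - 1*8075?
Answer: 118360488/459020625137 ≈ 0.00025785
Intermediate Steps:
u = 5329/2 (u = 1 + (13402 - 1*8075)/2 = 1 + (13402 - 8075)/2 = 1 + (½)*5327 = 1 + 5327/2 = 5329/2 ≈ 2664.5)
k = 59180244/86136353 (k = -29388*(-1/32766) + 6620*(-1/31546) = 4898/5461 - 3310/15773 = 59180244/86136353 ≈ 0.68705)
k/u = 59180244/(86136353*(5329/2)) = (59180244/86136353)*(2/5329) = 118360488/459020625137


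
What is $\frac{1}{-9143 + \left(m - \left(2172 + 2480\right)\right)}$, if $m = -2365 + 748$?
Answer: $- \frac{1}{15412} \approx -6.4885 \cdot 10^{-5}$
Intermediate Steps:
$m = -1617$
$\frac{1}{-9143 + \left(m - \left(2172 + 2480\right)\right)} = \frac{1}{-9143 - 6269} = \frac{1}{-15412} = - \frac{1}{15412}$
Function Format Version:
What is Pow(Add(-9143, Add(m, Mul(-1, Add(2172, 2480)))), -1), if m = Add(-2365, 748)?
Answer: Rational(-1, 15412) ≈ -6.4885e-5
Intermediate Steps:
m = -1617
Pow(Add(-9143, Add(m, Mul(-1, Add(2172, 2480)))), -1) = Pow(Add(-9143, Add(-1617, Mul(-1, Add(2172, 2480)))), -1) = Pow(Add(-9143, Add(-1617, Mul(-1, 4652))), -1) = Pow(Add(-9143, Add(-1617, -4652)), -1) = Pow(Add(-9143, -6269), -1) = Pow(-15412, -1) = Rational(-1, 15412)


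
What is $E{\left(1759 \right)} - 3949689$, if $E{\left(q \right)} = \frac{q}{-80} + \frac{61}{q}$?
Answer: $- \frac{555803325281}{140720} \approx -3.9497 \cdot 10^{6}$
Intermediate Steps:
$E{\left(q \right)} = \frac{61}{q} - \frac{q}{80}$ ($E{\left(q \right)} = q \left(- \frac{1}{80}\right) + \frac{61}{q} = - \frac{q}{80} + \frac{61}{q} = \frac{61}{q} - \frac{q}{80}$)
$E{\left(1759 \right)} - 3949689 = \left(\frac{61}{1759} - \frac{1759}{80}\right) - 3949689 = - \frac{3089201}{140720} - 3949689 = - \frac{555803325281}{140720}$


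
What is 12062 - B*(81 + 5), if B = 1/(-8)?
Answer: 48291/4 ≈ 12073.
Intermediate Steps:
B = -⅛ ≈ -0.12500
12062 - B*(81 + 5) = 12062 - (-1)*(81 + 5)/8 = 12062 - (-1)*86/8 = 12062 - 1*(-43/4) = 12062 + 43/4 = 48291/4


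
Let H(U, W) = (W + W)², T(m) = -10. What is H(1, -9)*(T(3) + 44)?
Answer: 11016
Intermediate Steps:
H(U, W) = 4*W² (H(U, W) = (2*W)² = 4*W²)
H(1, -9)*(T(3) + 44) = (4*(-9)²)*(-10 + 44) = (4*81)*34 = 324*34 = 11016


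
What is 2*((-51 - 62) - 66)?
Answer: -358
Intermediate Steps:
2*((-51 - 62) - 66) = 2*(-113 - 66) = 2*(-179) = -358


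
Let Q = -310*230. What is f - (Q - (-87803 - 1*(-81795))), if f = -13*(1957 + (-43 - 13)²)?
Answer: -917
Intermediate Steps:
Q = -71300
f = -66209 (f = -13*(1957 + (-56)²) = -13*(1957 + 3136) = -13*5093 = -66209)
f - (Q - (-87803 - 1*(-81795))) = -66209 - (-71300 - (-87803 - 1*(-81795))) = -66209 - (-71300 - (-87803 + 81795)) = -66209 - (-71300 - 1*(-6008)) = -66209 - (-71300 + 6008) = -66209 - 1*(-65292) = -66209 + 65292 = -917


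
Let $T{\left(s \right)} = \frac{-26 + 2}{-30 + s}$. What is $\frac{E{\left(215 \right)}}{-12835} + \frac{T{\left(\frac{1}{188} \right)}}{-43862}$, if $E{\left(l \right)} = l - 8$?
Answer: $- \frac{25628419923}{1587290447015} \approx -0.016146$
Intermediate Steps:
$T{\left(s \right)} = - \frac{24}{-30 + s}$
$E{\left(l \right)} = -8 + l$
$\frac{E{\left(215 \right)}}{-12835} + \frac{T{\left(\frac{1}{188} \right)}}{-43862} = \frac{-8 + 215}{-12835} + \frac{\left(-24\right) \frac{1}{-30 + \frac{1}{188}}}{-43862} = 207 \left(- \frac{1}{12835}\right) + - \frac{24}{-30 + \frac{1}{188}} \left(- \frac{1}{43862}\right) = - \frac{207}{12835} + - \frac{24}{- \frac{5639}{188}} \left(- \frac{1}{43862}\right) = - \frac{207}{12835} + \left(-24\right) \left(- \frac{188}{5639}\right) \left(- \frac{1}{43862}\right) = - \frac{207}{12835} + \frac{4512}{5639} \left(- \frac{1}{43862}\right) = - \frac{207}{12835} - \frac{2256}{123668909} = - \frac{25628419923}{1587290447015}$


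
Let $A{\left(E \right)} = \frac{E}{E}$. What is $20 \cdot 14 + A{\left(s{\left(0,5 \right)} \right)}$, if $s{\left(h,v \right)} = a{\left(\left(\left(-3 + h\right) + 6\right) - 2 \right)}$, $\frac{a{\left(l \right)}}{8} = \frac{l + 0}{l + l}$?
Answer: $281$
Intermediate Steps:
$a{\left(l \right)} = 4$ ($a{\left(l \right)} = 8 \frac{l + 0}{l + l} = 8 \frac{l}{2 l} = 8 l \frac{1}{2 l} = 8 \cdot \frac{1}{2} = 4$)
$s{\left(h,v \right)} = 4$
$A{\left(E \right)} = 1$
$20 \cdot 14 + A{\left(s{\left(0,5 \right)} \right)} = 20 \cdot 14 + 1 = 280 + 1 = 281$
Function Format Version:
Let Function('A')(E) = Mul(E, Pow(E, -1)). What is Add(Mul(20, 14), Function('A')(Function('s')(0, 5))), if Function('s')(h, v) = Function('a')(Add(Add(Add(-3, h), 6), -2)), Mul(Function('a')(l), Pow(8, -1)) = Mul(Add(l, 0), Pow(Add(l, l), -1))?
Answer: 281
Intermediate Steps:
Function('a')(l) = 4 (Function('a')(l) = Mul(8, Mul(Add(l, 0), Pow(Add(l, l), -1))) = Mul(8, Mul(l, Pow(Mul(2, l), -1))) = Mul(8, Mul(l, Mul(Rational(1, 2), Pow(l, -1)))) = Mul(8, Rational(1, 2)) = 4)
Function('s')(h, v) = 4
Function('A')(E) = 1
Add(Mul(20, 14), Function('A')(Function('s')(0, 5))) = Add(Mul(20, 14), 1) = Add(280, 1) = 281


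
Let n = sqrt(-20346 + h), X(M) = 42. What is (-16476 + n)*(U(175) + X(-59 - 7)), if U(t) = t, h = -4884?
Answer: -3575292 + 6293*I*sqrt(30) ≈ -3.5753e+6 + 34468.0*I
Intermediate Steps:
n = 29*I*sqrt(30) (n = sqrt(-20346 - 4884) = sqrt(-25230) = 29*I*sqrt(30) ≈ 158.84*I)
(-16476 + n)*(U(175) + X(-59 - 7)) = (-16476 + 29*I*sqrt(30))*(175 + 42) = (-16476 + 29*I*sqrt(30))*217 = -3575292 + 6293*I*sqrt(30)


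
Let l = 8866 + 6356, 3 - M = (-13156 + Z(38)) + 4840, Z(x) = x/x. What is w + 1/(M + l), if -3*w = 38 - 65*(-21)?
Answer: -33026617/70620 ≈ -467.67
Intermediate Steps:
Z(x) = 1
M = 8318 (M = 3 - ((-13156 + 1) + 4840) = 3 - (-13155 + 4840) = 3 - 1*(-8315) = 3 + 8315 = 8318)
l = 15222
w = -1403/3 (w = -(38 - 65*(-21))/3 = -(38 + 1365)/3 = -⅓*1403 = -1403/3 ≈ -467.67)
w + 1/(M + l) = -1403/3 + 1/(8318 + 15222) = -1403/3 + 1/23540 = -33026617/70620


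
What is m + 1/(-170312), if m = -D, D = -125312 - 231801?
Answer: 60820629255/170312 ≈ 3.5711e+5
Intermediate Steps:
D = -357113
m = 357113 (m = -1*(-357113) = 357113)
m + 1/(-170312) = 357113 + 1/(-170312) = 357113 - 1/170312 = 60820629255/170312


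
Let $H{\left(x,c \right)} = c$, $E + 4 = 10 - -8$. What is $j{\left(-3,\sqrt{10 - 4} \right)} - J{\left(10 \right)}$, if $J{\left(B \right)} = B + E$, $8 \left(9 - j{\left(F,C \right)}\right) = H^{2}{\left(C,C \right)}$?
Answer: $- \frac{63}{4} \approx -15.75$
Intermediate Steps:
$E = 14$ ($E = -4 + \left(10 - -8\right) = -4 + \left(10 + 8\right) = -4 + 18 = 14$)
$j{\left(F,C \right)} = 9 - \frac{C^{2}}{8}$
$J{\left(B \right)} = 14 + B$ ($J{\left(B \right)} = B + 14 = 14 + B$)
$j{\left(-3,\sqrt{10 - 4} \right)} - J{\left(10 \right)} = \left(9 - \frac{\left(\sqrt{10 - 4}\right)^{2}}{8}\right) - \left(14 + 10\right) = \left(9 - \frac{\left(\sqrt{6}\right)^{2}}{8}\right) - 24 = \left(9 - \frac{3}{4}\right) - 24 = \frac{33}{4} - 24 = - \frac{63}{4}$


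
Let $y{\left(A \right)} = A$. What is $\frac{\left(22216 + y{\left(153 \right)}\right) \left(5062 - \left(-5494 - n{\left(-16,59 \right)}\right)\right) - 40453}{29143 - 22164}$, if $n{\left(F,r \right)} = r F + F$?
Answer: $\frac{214612471}{6979} \approx 30751.0$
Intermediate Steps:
$n{\left(F,r \right)} = F + F r$ ($n{\left(F,r \right)} = F r + F = F + F r$)
$\frac{\left(22216 + y{\left(153 \right)}\right) \left(5062 - \left(-5494 - n{\left(-16,59 \right)}\right)\right) - 40453}{29143 - 22164} = \frac{\left(22216 + 153\right) \left(5062 + \left(\left(7161 - 16 \left(1 + 59\right)\right) - 1667\right)\right) - 40453}{29143 - 22164} = \frac{22369 \left(5062 + \left(\left(7161 - 960\right) - 1667\right)\right) - 40453}{6979} = \left(22369 \left(5062 + \left(\left(7161 - 960\right) - 1667\right)\right) - 40453\right) \frac{1}{6979} = \left(22369 \left(5062 + \left(6201 - 1667\right)\right) - 40453\right) \frac{1}{6979} = \left(22369 \left(5062 + 4534\right) - 40453\right) \frac{1}{6979} = \left(22369 \cdot 9596 - 40453\right) \frac{1}{6979} = \left(214652924 - 40453\right) \frac{1}{6979} = 214612471 \cdot \frac{1}{6979} = \frac{214612471}{6979}$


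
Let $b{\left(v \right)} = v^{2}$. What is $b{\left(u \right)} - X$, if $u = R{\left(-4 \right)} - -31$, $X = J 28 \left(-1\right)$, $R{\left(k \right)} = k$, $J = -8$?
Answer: $505$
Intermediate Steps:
$X = 224$ ($X = \left(-8\right) 28 \left(-1\right) = \left(-224\right) \left(-1\right) = 224$)
$u = 27$ ($u = -4 - -31 = -4 + 31 = 27$)
$b{\left(u \right)} - X = 27^{2} - 224 = 729 - 224 = 505$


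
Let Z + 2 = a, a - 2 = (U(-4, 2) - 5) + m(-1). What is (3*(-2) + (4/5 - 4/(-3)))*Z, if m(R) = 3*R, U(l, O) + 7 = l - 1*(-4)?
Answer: 58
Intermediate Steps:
U(l, O) = -3 + l (U(l, O) = -7 + (l - 1*(-4)) = -7 + (l + 4) = -7 + (4 + l) = -3 + l)
a = -13 (a = 2 + (((-3 - 4) - 5) + 3*(-1)) = 2 + ((-7 - 5) - 3) = 2 + (-12 - 3) = 2 - 15 = -13)
Z = -15 (Z = -2 - 13 = -15)
(3*(-2) + (4/5 - 4/(-3)))*Z = (3*(-2) + (4/5 - 4/(-3)))*(-15) = (-6 + (4*(⅕) - 4*(-⅓)))*(-15) = (-6 + (⅘ + 4/3))*(-15) = (-6 + 32/15)*(-15) = -58/15*(-15) = 58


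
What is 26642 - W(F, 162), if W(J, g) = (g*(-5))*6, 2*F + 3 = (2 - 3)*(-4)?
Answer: 31502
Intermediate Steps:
F = ½ (F = -3/2 + ((2 - 3)*(-4))/2 = -3/2 + (-1*(-4))/2 = -3/2 + (½)*4 = -3/2 + 2 = ½ ≈ 0.50000)
W(J, g) = -30*g (W(J, g) = -5*g*6 = -30*g)
26642 - W(F, 162) = 26642 - (-30)*162 = 26642 - 1*(-4860) = 26642 + 4860 = 31502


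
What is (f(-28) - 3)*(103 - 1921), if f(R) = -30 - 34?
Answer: 121806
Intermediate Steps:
f(R) = -64
(f(-28) - 3)*(103 - 1921) = (-64 - 3)*(103 - 1921) = -67*(-1818) = 121806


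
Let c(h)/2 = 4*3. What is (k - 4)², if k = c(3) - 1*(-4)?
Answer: 576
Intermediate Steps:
c(h) = 24 (c(h) = 2*(4*3) = 2*12 = 24)
k = 28 (k = 24 - 1*(-4) = 24 + 4 = 28)
(k - 4)² = (28 - 4)² = 24² = 576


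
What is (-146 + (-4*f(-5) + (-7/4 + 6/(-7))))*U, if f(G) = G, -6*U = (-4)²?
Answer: 7202/21 ≈ 342.95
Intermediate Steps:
U = -8/3 (U = -⅙*(-4)² = -⅙*16 = -8/3 ≈ -2.6667)
(-146 + (-4*f(-5) + (-7/4 + 6/(-7))))*U = (-146 + (-4*(-5) + (-7/4 + 6/(-7))))*(-8/3) = (-146 + (20 + (-7*¼ + 6*(-⅐))))*(-8/3) = (-146 + (20 + (-7/4 - 6/7)))*(-8/3) = (-146 + (20 - 73/28))*(-8/3) = (-146 + 487/28)*(-8/3) = -3601/28*(-8/3) = 7202/21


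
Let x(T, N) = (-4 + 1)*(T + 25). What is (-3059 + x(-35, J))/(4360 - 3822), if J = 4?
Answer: -3029/538 ≈ -5.6301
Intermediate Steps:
x(T, N) = -75 - 3*T (x(T, N) = -3*(25 + T) = -75 - 3*T)
(-3059 + x(-35, J))/(4360 - 3822) = (-3059 + (-75 - 3*(-35)))/(4360 - 3822) = (-3059 + (-75 + 105))/538 = (-3059 + 30)*(1/538) = -3029*1/538 = -3029/538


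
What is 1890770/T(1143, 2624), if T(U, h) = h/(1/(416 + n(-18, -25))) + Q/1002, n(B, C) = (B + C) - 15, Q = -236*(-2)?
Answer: 473637885/235317814 ≈ 2.0128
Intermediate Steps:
Q = 472
n(B, C) = -15 + B + C
T(U, h) = 236/501 + 358*h (T(U, h) = h/(1/(416 + (-15 - 18 - 25))) + 472/1002 = h/(1/(416 - 58)) + 472*(1/1002) = h/(1/358) + 236/501 = h*358 + 236/501 = 358*h + 236/501 = 236/501 + 358*h)
1890770/T(1143, 2624) = 1890770/(236/501 + 358*2624) = 1890770/(236/501 + 939392) = 1890770/(470635628/501) = 1890770*(501/470635628) = 473637885/235317814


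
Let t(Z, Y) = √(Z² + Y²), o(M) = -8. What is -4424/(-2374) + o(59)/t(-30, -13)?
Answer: 2212/1187 - 8*√1069/1069 ≈ 1.6188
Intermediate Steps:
t(Z, Y) = √(Y² + Z²)
-4424/(-2374) + o(59)/t(-30, -13) = -4424/(-2374) - 8/√((-13)² + (-30)²) = -4424*(-1/2374) - 8/√(169 + 900) = 2212/1187 - 8*√1069/1069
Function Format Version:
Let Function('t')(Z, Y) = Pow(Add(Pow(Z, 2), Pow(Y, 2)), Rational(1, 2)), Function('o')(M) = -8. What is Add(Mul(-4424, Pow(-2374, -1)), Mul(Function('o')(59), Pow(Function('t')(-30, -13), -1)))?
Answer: Add(Rational(2212, 1187), Mul(Rational(-8, 1069), Pow(1069, Rational(1, 2)))) ≈ 1.6188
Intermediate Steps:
Function('t')(Z, Y) = Pow(Add(Pow(Y, 2), Pow(Z, 2)), Rational(1, 2))
Add(Mul(-4424, Pow(-2374, -1)), Mul(Function('o')(59), Pow(Function('t')(-30, -13), -1))) = Add(Mul(-4424, Pow(-2374, -1)), Mul(-8, Pow(Pow(Add(Pow(-13, 2), Pow(-30, 2)), Rational(1, 2)), -1))) = Add(Mul(-4424, Rational(-1, 2374)), Mul(-8, Pow(Pow(Add(169, 900), Rational(1, 2)), -1))) = Add(Rational(2212, 1187), Mul(-8, Pow(Pow(1069, Rational(1, 2)), -1))) = Add(Rational(2212, 1187), Mul(-8, Mul(Rational(1, 1069), Pow(1069, Rational(1, 2))))) = Add(Rational(2212, 1187), Mul(Rational(-8, 1069), Pow(1069, Rational(1, 2))))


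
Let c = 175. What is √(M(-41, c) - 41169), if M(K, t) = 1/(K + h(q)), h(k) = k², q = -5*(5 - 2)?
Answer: I*√348454370/92 ≈ 202.9*I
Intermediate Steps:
q = -15 (q = -5*3 = -15)
M(K, t) = 1/(225 + K) (M(K, t) = 1/(K + (-15)²) = 1/(K + 225) = 1/(225 + K))
√(M(-41, c) - 41169) = √(1/(225 - 41) - 41169) = √(1/184 - 41169) = √(-7575095/184) = I*√348454370/92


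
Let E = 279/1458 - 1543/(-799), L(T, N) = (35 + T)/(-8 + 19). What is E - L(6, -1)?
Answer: -2284873/1423818 ≈ -1.6048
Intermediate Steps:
L(T, N) = 35/11 + T/11 (L(T, N) = (35 + T)/11 = (35 + T)*(1/11) = 35/11 + T/11)
E = 274735/129438 (E = 279*(1/1458) - 1543*(-1/799) = 31/162 + 1543/799 = 274735/129438 ≈ 2.1225)
E - L(6, -1) = 274735/129438 - (35/11 + (1/11)*6) = 274735/129438 - (35/11 + 6/11) = 274735/129438 - 1*41/11 = 274735/129438 - 41/11 = -2284873/1423818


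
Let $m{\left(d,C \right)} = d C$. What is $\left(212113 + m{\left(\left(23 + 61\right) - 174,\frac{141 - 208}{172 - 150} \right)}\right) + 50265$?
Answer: $\frac{2889173}{11} \approx 2.6265 \cdot 10^{5}$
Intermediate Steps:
$m{\left(d,C \right)} = C d$
$\left(212113 + m{\left(\left(23 + 61\right) - 174,\frac{141 - 208}{172 - 150} \right)}\right) + 50265 = \left(212113 + \frac{141 - 208}{172 - 150} \left(\left(23 + 61\right) - 174\right)\right) + 50265 = \left(212113 + - \frac{67}{22} \left(84 - 174\right)\right) + 50265 = \left(212113 + \left(-67\right) \frac{1}{22} \left(-90\right)\right) + 50265 = \left(212113 - - \frac{3015}{11}\right) + 50265 = \left(212113 + \frac{3015}{11}\right) + 50265 = \frac{2336258}{11} + 50265 = \frac{2889173}{11}$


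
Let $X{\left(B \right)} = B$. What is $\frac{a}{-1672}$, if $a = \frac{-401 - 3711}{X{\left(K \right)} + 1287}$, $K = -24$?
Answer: $\frac{514}{263967} \approx 0.0019472$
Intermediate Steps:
$a = - \frac{4112}{1263}$ ($a = \frac{-401 - 3711}{-24 + 1287} = - \frac{4112}{1263} \approx -3.2557$)
$\frac{a}{-1672} = - \frac{4112}{1263 \left(-1672\right)} = \left(- \frac{4112}{1263}\right) \left(- \frac{1}{1672}\right) = \frac{514}{263967}$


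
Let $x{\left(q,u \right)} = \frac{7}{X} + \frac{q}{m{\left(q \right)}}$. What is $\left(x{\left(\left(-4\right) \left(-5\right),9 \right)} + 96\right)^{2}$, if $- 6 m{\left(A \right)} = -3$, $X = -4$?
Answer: $\frac{288369}{16} \approx 18023.0$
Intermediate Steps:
$m{\left(A \right)} = \frac{1}{2}$ ($m{\left(A \right)} = \left(- \frac{1}{6}\right) \left(-3\right) = \frac{1}{2}$)
$x{\left(q,u \right)} = - \frac{7}{4} + 2 q$ ($x{\left(q,u \right)} = \frac{7}{-4} + q \frac{1}{\frac{1}{2}} = 7 \left(- \frac{1}{4}\right) + q 2 = - \frac{7}{4} + 2 q$)
$\left(x{\left(\left(-4\right) \left(-5\right),9 \right)} + 96\right)^{2} = \left(\left(- \frac{7}{4} + 2 \left(\left(-4\right) \left(-5\right)\right)\right) + 96\right)^{2} = \left(\left(- \frac{7}{4} + 2 \cdot 20\right) + 96\right)^{2} = \left(\left(- \frac{7}{4} + 40\right) + 96\right)^{2} = \left(\frac{153}{4} + 96\right)^{2} = \left(\frac{537}{4}\right)^{2} = \frac{288369}{16}$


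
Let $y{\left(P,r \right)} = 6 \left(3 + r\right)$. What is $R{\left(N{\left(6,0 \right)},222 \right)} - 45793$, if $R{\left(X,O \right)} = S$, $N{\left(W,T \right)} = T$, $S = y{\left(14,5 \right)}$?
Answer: $-45745$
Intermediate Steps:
$y{\left(P,r \right)} = 18 + 6 r$
$S = 48$ ($S = 18 + 6 \cdot 5 = 18 + 30 = 48$)
$R{\left(X,O \right)} = 48$
$R{\left(N{\left(6,0 \right)},222 \right)} - 45793 = 48 - 45793 = -45745$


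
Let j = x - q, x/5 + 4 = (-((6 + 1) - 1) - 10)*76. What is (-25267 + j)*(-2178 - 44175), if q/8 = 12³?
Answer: 2094738423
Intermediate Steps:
q = 13824 (q = 8*12³ = 8*1728 = 13824)
x = -6100 (x = -20 + 5*((-((6 + 1) - 1) - 10)*76) = -20 + 5*((-(7 - 1) - 10)*76) = -20 + 5*((-1*6 - 10)*76) = -20 + 5*((-6 - 10)*76) = -20 + 5*(-16*76) = -20 + 5*(-1216) = -20 - 6080 = -6100)
j = -19924 (j = -6100 - 1*13824 = -6100 - 13824 = -19924)
(-25267 + j)*(-2178 - 44175) = (-25267 - 19924)*(-2178 - 44175) = -45191*(-46353) = 2094738423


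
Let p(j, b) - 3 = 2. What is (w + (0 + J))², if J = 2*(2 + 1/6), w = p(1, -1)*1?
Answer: 784/9 ≈ 87.111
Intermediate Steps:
p(j, b) = 5 (p(j, b) = 3 + 2 = 5)
w = 5 (w = 5*1 = 5)
J = 13/3 (J = 2*(2 + ⅙) = 2*(13/6) = 13/3 ≈ 4.3333)
(w + (0 + J))² = (5 + (0 + 13/3))² = (5 + 13/3)² = (28/3)² = 784/9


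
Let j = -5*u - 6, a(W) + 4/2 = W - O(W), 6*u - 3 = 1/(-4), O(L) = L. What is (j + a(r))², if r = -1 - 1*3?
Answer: 61009/576 ≈ 105.92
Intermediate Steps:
u = 11/24 (u = ½ + (⅙)/(-4) = ½ + (⅙)*(-¼) = ½ - 1/24 = 11/24 ≈ 0.45833)
r = -4 (r = -1 - 3 = -4)
a(W) = -2 (a(W) = -2 + (W - W) = -2 + 0 = -2)
j = -199/24 (j = -5*11/24 - 6 = -55/24 - 6 = -199/24 ≈ -8.2917)
(j + a(r))² = (-199/24 - 2)² = (-247/24)² = 61009/576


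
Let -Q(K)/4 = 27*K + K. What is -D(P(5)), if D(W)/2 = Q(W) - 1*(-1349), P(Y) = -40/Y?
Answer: -4490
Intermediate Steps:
Q(K) = -112*K (Q(K) = -4*(27*K + K) = -112*K)
D(W) = 2698 - 224*W (D(W) = 2*(-112*W - 1*(-1349)) = 2*(-112*W + 1349) = 2*(1349 - 112*W) = 2698 - 224*W)
-D(P(5)) = -(2698 - (-8960)/5) = -(2698 - 224*(-8)) = -(2698 + 1792) = -1*4490 = -4490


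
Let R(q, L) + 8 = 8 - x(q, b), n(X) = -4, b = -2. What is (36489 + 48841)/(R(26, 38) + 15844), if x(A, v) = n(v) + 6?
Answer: 42665/7921 ≈ 5.3863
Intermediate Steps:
x(A, v) = 2 (x(A, v) = -4 + 6 = 2)
R(q, L) = -2 (R(q, L) = -8 + (8 - 1*2) = -8 + (8 - 2) = -8 + 6 = -2)
(36489 + 48841)/(R(26, 38) + 15844) = (36489 + 48841)/(-2 + 15844) = 85330/15842 = 85330*(1/15842) = 42665/7921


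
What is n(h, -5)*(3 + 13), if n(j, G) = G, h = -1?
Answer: -80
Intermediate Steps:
n(h, -5)*(3 + 13) = -5*(3 + 13) = -5*16 = -80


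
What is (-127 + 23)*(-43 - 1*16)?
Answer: 6136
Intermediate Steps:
(-127 + 23)*(-43 - 1*16) = -104*(-43 - 16) = -104*(-59) = 6136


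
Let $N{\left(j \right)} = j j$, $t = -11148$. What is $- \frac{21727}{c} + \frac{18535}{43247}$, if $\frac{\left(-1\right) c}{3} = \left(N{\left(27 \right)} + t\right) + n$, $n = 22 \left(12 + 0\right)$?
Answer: $- \frac{374958794}{1317519855} \approx -0.28459$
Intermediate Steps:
$N{\left(j \right)} = j^{2}$
$n = 264$ ($n = 22 \cdot 12 = 264$)
$c = 30465$ ($c = - 3 \left(\left(27^{2} - 11148\right) + 264\right) = - 3 \left(\left(729 - 11148\right) + 264\right) = - 3 \left(-10419 + 264\right) = \left(-3\right) \left(-10155\right) = 30465$)
$- \frac{21727}{c} + \frac{18535}{43247} = - \frac{21727}{30465} + \frac{18535}{43247} = - \frac{374958794}{1317519855}$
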